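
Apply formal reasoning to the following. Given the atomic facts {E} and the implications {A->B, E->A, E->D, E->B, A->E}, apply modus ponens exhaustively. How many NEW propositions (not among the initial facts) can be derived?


Initial facts: {E}
Apply modus ponens to closure:
  E and E->A  =>  A
  E and E->D  =>  D
  E and E->B  =>  B
Final known: {A, B, D, E}
New propositions: {A, B, D}
Count = 3

3


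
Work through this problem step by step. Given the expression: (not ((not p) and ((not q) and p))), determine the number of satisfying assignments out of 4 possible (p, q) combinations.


Check all 4 assignments:
p=0, q=0: 1
p=0, q=1: 1
p=1, q=0: 1
p=1, q=1: 1
Count of True = 4

4


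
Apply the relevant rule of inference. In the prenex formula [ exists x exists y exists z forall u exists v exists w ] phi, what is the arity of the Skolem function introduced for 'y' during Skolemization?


Quantifier prefix: exists x exists y exists z forall u exists v exists w
'y' is existentially quantified at position 2.
No universal quantifiers precede it.
Skolem function arity = 0 (a Skolem constant)

0


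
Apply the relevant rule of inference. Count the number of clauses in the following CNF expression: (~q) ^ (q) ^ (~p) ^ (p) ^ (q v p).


A CNF formula is a conjunction of clauses.
Clauses are separated by ^.
Counting the conjuncts: 5 clauses.

5


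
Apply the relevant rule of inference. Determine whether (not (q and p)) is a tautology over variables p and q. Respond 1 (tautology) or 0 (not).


Check all 4 assignments:
p=0, q=0: 1
p=0, q=1: 1
p=1, q=0: 1
p=1, q=1: 0
Satisfying count = 3/4.
Tautology iff count = 4: no.

0


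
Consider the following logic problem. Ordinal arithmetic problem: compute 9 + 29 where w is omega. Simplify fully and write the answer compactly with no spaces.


Compute 9 + 29.
Ordinal + is associative but NOT commutative; for finite n>0, n + w = w but w + n stays w+n.
Both operands finite; ordinal + agrees with natural +: 9 + 29 = 38.
Result = 38

38


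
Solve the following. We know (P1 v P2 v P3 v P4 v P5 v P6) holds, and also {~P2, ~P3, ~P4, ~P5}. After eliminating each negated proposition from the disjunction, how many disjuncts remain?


Original disjuncts (6): P1, P2, P3, P4, P5, P6
Negated (eliminate): ~P2, ~P3, ~P4, ~P5
Remaining disjuncts: P1, P6
Count = 6 - 4 = 2

2


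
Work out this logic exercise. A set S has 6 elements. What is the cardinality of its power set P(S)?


The power set of a set with n elements has 2^n elements.
|P(S)| = 2^6 = 64

64


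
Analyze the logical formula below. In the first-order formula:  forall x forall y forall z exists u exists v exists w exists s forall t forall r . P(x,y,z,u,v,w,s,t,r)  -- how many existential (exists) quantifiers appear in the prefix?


Quantifier prefix: forall x forall y forall z exists u exists v exists w exists s forall t forall r
Mark each quantifier type:
  U U U E E E E U U
Universal count = 5, Existential count = 4
Asked for existential (exists) quantifiers: 4

4


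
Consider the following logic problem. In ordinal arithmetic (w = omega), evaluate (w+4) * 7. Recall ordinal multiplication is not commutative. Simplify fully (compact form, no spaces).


Compute (w+4) * 7.
Ordinal * is associative and left-distributive over +, but NOT commutative; for finite n>1, n*w = w but w*n stays w*n.
(w+4) * 7 = (w+4) repeated 7 times. Each intermediate +4 is absorbed by the following w; only the last survives: w*7+4.
Result = w*7+4

w*7+4


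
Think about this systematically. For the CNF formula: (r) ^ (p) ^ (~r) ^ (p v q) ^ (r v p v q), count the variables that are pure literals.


Check each variable for pure literal status:
p: pure positive
q: pure positive
r: mixed (not pure)
Pure literal count = 2

2


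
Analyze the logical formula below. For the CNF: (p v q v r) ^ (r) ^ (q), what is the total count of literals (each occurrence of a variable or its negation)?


Counting literals in each clause:
Clause 1: 3 literal(s)
Clause 2: 1 literal(s)
Clause 3: 1 literal(s)
Total = 5

5


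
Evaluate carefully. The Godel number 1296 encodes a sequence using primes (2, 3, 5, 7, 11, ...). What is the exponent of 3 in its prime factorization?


Factorize 1296 by dividing by 3 repeatedly.
Division steps: 3 divides 1296 exactly 4 time(s).
Exponent of 3 = 4

4


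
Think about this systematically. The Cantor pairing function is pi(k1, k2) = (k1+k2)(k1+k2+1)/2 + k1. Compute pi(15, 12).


k1 + k2 = 27
(k1+k2)(k1+k2+1)/2 = 27 * 28 / 2 = 378
pi = 378 + 15 = 393

393


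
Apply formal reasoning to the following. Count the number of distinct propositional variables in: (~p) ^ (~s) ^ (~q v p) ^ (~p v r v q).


Identify each variable that appears in the formula.
Variables found: p, q, r, s
Count = 4

4


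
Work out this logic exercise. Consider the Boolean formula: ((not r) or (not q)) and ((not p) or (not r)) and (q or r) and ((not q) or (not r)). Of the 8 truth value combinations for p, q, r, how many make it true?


Evaluate all 8 assignments for p, q, r:
p=0, q=0, r=0: 0
p=0, q=0, r=1: 1
p=0, q=1, r=0: 1
p=0, q=1, r=1: 0
p=1, q=0, r=0: 0
p=1, q=0, r=1: 0
p=1, q=1, r=0: 1
p=1, q=1, r=1: 0
Satisfying count = 3

3


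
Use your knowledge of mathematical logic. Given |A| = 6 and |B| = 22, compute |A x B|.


The Cartesian product A x B contains all ordered pairs (a, b).
|A x B| = |A| * |B| = 6 * 22 = 132

132


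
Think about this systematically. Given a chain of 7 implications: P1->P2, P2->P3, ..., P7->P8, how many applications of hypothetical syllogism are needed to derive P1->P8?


With 7 implications in a chain connecting 8 propositions:
P1->P2, P2->P3, ..., P7->P8
Steps needed = (number of implications) - 1 = 7 - 1 = 6

6


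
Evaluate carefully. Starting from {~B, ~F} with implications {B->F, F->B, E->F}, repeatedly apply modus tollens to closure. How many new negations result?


Initial negated facts: {~B, ~F}
Apply modus tollens to closure:
  ~F and E->F  =>  ~E
Final negated: {~B, ~E, ~F}
New negations: {~E}
Count = 1

1


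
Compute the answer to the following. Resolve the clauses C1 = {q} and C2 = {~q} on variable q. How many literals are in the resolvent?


Remove q from C1 and ~q from C2.
C1 remainder: {}
C2 remainder: {}
Union (resolvent): {} (empty clause)
Resolvent has 0 literal(s).

0


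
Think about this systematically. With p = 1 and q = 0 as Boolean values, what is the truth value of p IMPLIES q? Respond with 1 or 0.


p = 1, q = 0
Operation: p IMPLIES q
Evaluate: 1 IMPLIES 0 = 0

0


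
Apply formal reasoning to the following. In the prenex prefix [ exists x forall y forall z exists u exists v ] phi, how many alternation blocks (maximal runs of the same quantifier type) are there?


Quantifier-type sequence: E A A E E  (A=forall, E=exists)
Group into maximal same-type runs:
  Ex1 | Ax2 | Ex2
Number of blocks = 3

3


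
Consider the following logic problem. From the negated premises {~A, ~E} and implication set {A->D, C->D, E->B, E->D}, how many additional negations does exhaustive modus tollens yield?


Initial negated facts: {~A, ~E}
Apply modus tollens to closure:
  (no implication fires)
Final negated: {~A, ~E}
New negations: {(none)}
Count = 0

0


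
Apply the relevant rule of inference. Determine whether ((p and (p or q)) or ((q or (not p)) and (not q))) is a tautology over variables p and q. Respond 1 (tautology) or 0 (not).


Check all 4 assignments:
p=0, q=0: 1
p=0, q=1: 0
p=1, q=0: 1
p=1, q=1: 1
Satisfying count = 3/4.
Tautology iff count = 4: no.

0


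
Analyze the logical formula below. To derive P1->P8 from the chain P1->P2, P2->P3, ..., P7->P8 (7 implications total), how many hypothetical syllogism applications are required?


With 7 implications in a chain connecting 8 propositions:
P1->P2, P2->P3, ..., P7->P8
Steps needed = (number of implications) - 1 = 7 - 1 = 6

6


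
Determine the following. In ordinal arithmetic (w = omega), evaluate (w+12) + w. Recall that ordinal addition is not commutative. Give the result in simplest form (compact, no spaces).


Compute (w+12) + w.
Ordinal + is associative but NOT commutative; for finite n>0, n + w = w but w + n stays w+n.
(w+12) + w = w + (12+w) = w + w = w*2 (the finite tail 12 is absorbed by the right w).
Result = w*2

w*2


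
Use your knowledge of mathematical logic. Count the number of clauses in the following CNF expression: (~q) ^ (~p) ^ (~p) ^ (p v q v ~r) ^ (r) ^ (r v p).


A CNF formula is a conjunction of clauses.
Clauses are separated by ^.
Counting the conjuncts: 6 clauses.

6


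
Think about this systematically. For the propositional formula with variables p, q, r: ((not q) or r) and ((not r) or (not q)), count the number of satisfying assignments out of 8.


Evaluate all 8 assignments for p, q, r:
p=0, q=0, r=0: 1
p=0, q=0, r=1: 1
p=0, q=1, r=0: 0
p=0, q=1, r=1: 0
p=1, q=0, r=0: 1
p=1, q=0, r=1: 1
p=1, q=1, r=0: 0
p=1, q=1, r=1: 0
Satisfying count = 4

4


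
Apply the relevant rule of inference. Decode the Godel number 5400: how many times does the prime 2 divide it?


Factorize 5400 by dividing by 2 repeatedly.
Division steps: 2 divides 5400 exactly 3 time(s).
Exponent of 2 = 3

3


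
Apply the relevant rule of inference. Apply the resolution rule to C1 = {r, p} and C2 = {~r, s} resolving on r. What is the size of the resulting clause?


Remove r from C1 and ~r from C2.
C1 remainder: {p}
C2 remainder: {s}
Union (resolvent): {p, s}
Resolvent has 2 literal(s).

2


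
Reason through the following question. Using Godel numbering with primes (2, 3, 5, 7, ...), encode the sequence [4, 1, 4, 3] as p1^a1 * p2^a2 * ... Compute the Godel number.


Encode each element as an exponent of the corresponding prime:
  2^4 = 16
  3^1 = 3
  5^4 = 625
  7^3 = 343
Product = 16 * 3 * 625 * 343 = 10290000

10290000


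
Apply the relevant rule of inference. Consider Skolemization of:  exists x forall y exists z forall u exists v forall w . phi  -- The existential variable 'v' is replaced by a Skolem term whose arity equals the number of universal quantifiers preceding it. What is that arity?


Quantifier prefix: exists x forall y exists z forall u exists v forall w
'v' is existentially quantified at position 5.
Universal variables preceding it: y, u
Skolem function arity = 2

2


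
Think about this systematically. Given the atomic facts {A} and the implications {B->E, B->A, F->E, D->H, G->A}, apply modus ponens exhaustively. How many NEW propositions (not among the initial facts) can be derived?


Initial facts: {A}
Apply modus ponens to closure:
  (no implication fires)
Final known: {A}
New propositions: {(none)}
Count = 0

0


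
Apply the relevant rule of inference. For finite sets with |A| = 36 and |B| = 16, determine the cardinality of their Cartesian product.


The Cartesian product A x B contains all ordered pairs (a, b).
|A x B| = |A| * |B| = 36 * 16 = 576

576


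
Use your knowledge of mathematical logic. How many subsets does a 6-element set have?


The power set of a set with n elements has 2^n elements.
|P(S)| = 2^6 = 64

64


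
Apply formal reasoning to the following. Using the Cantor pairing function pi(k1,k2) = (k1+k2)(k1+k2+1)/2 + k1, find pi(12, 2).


k1 + k2 = 14
(k1+k2)(k1+k2+1)/2 = 14 * 15 / 2 = 105
pi = 105 + 12 = 117

117


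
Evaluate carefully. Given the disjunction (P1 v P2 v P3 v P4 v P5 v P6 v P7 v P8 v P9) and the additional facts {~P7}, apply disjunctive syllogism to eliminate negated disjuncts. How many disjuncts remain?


Original disjuncts (9): P1, P2, P3, P4, P5, P6, P7, P8, P9
Negated (eliminate): ~P7
Remaining disjuncts: P1, P2, P3, P4, P5, P6, P8, P9
Count = 9 - 1 = 8

8


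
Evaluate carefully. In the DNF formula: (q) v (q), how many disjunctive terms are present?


A DNF formula is a disjunction of terms (conjunctions).
Terms are separated by v.
Counting the disjuncts: 2 terms.

2


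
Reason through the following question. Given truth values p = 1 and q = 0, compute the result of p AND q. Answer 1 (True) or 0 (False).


p = 1, q = 0
Operation: p AND q
Evaluate: 1 AND 0 = 0

0


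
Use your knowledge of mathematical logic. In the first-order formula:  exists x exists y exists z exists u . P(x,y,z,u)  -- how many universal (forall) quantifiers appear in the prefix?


Quantifier prefix: exists x exists y exists z exists u
Mark each quantifier type:
  E E E E
Universal count = 0, Existential count = 4
Asked for universal (forall) quantifiers: 0

0


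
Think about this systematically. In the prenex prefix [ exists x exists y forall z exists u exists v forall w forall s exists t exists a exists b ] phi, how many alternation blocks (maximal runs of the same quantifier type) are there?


Quantifier-type sequence: E E A E E A A E E E  (A=forall, E=exists)
Group into maximal same-type runs:
  Ex2 | Ax1 | Ex2 | Ax2 | Ex3
Number of blocks = 5

5


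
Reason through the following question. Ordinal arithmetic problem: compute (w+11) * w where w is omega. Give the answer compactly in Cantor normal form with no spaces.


Compute (w+11) * w.
Ordinal * is associative and left-distributive over +, but NOT commutative; for finite n>1, n*w = w but w*n stays w*n.
(w+11) * w = sup{(w+11)*k : k<w} = sup{w*k+11} = w^2 (the +11 tail is absorbed in the limit).
Result = w^2

w^2


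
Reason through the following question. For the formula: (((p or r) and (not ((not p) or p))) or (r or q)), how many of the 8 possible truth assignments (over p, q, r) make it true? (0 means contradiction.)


Check all 8 assignments:
p=0, q=0, r=0: 0
p=0, q=0, r=1: 1
p=0, q=1, r=0: 1
p=0, q=1, r=1: 1
p=1, q=0, r=0: 0
p=1, q=0, r=1: 1
p=1, q=1, r=0: 1
p=1, q=1, r=1: 1
Count of True = 6

6


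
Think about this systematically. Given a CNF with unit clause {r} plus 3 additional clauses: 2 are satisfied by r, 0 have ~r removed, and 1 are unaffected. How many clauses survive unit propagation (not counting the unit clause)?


Satisfied (removed): 2
Shortened (remain): 0
Unchanged (remain): 1
Remaining = 0 + 1 = 1

1


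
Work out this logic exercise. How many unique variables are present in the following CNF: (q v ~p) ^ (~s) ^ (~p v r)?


Identify each variable that appears in the formula.
Variables found: p, q, r, s
Count = 4

4


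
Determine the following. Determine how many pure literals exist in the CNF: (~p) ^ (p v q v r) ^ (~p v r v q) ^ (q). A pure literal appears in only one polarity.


Check each variable for pure literal status:
p: mixed (not pure)
q: pure positive
r: pure positive
Pure literal count = 2

2


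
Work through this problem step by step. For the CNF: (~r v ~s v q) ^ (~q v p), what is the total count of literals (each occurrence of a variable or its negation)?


Counting literals in each clause:
Clause 1: 3 literal(s)
Clause 2: 2 literal(s)
Total = 5

5


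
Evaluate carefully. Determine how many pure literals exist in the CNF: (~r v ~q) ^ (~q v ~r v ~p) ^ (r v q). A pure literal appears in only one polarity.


Check each variable for pure literal status:
p: pure negative
q: mixed (not pure)
r: mixed (not pure)
Pure literal count = 1

1


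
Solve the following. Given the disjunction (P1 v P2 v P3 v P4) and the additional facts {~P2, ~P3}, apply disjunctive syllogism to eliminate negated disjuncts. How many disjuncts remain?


Original disjuncts (4): P1, P2, P3, P4
Negated (eliminate): ~P2, ~P3
Remaining disjuncts: P1, P4
Count = 4 - 2 = 2

2


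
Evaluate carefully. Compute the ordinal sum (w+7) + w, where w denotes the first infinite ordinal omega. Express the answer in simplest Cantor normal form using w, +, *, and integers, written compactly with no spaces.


Compute (w+7) + w.
Ordinal + is associative but NOT commutative; for finite n>0, n + w = w but w + n stays w+n.
(w+7) + w = w + (7+w) = w + w = w*2 (the finite tail 7 is absorbed by the right w).
Result = w*2

w*2


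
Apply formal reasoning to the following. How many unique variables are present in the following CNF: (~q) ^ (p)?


Identify each variable that appears in the formula.
Variables found: p, q
Count = 2

2


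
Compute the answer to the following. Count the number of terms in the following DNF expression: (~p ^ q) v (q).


A DNF formula is a disjunction of terms (conjunctions).
Terms are separated by v.
Counting the disjuncts: 2 terms.

2


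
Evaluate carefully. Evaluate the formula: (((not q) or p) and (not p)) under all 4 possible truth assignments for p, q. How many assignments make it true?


Check all 4 assignments:
p=0, q=0: 1
p=0, q=1: 0
p=1, q=0: 0
p=1, q=1: 0
Count of True = 1

1


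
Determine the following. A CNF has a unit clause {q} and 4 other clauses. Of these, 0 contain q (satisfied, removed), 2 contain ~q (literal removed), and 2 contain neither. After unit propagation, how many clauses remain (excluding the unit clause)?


Satisfied (removed): 0
Shortened (remain): 2
Unchanged (remain): 2
Remaining = 2 + 2 = 4

4


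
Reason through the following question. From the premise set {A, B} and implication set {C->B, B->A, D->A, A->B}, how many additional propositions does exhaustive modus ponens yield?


Initial facts: {A, B}
Apply modus ponens to closure:
  (no implication fires)
Final known: {A, B}
New propositions: {(none)}
Count = 0

0


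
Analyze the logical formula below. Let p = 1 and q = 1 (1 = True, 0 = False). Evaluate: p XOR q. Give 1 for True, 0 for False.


p = 1, q = 1
Operation: p XOR q
Evaluate: 1 XOR 1 = 0

0


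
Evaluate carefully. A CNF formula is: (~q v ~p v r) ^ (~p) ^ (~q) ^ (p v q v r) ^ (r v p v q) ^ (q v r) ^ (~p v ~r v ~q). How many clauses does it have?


A CNF formula is a conjunction of clauses.
Clauses are separated by ^.
Counting the conjuncts: 7 clauses.

7


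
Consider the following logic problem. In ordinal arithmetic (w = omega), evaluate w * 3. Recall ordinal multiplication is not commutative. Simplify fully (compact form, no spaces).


Compute w * 3.
Ordinal * is associative and left-distributive over +, but NOT commutative; for finite n>1, n*w = w but w*n stays w*n.
w * 3 means 3 copies of w concatenated: w*3.
Result = w*3

w*3


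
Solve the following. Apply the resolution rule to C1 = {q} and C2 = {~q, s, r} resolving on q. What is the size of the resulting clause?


Remove q from C1 and ~q from C2.
C1 remainder: {}
C2 remainder: {s, r}
Union (resolvent): {r, s}
Resolvent has 2 literal(s).

2


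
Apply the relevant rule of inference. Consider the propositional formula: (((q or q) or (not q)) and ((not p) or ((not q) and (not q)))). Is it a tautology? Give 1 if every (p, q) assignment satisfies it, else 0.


Check all 4 assignments:
p=0, q=0: 1
p=0, q=1: 1
p=1, q=0: 1
p=1, q=1: 0
Satisfying count = 3/4.
Tautology iff count = 4: no.

0


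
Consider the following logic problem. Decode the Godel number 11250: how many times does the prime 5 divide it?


Factorize 11250 by dividing by 5 repeatedly.
Division steps: 5 divides 11250 exactly 4 time(s).
Exponent of 5 = 4

4


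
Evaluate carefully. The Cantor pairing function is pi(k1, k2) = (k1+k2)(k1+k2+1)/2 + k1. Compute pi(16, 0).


k1 + k2 = 16
(k1+k2)(k1+k2+1)/2 = 16 * 17 / 2 = 136
pi = 136 + 16 = 152

152


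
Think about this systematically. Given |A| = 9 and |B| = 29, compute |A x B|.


The Cartesian product A x B contains all ordered pairs (a, b).
|A x B| = |A| * |B| = 9 * 29 = 261

261


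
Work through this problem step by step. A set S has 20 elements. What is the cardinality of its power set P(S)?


The power set of a set with n elements has 2^n elements.
|P(S)| = 2^20 = 1048576

1048576


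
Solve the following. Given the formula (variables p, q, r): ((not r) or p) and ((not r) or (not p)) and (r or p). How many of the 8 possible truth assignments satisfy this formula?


Evaluate all 8 assignments for p, q, r:
p=0, q=0, r=0: 0
p=0, q=0, r=1: 0
p=0, q=1, r=0: 0
p=0, q=1, r=1: 0
p=1, q=0, r=0: 1
p=1, q=0, r=1: 0
p=1, q=1, r=0: 1
p=1, q=1, r=1: 0
Satisfying count = 2

2


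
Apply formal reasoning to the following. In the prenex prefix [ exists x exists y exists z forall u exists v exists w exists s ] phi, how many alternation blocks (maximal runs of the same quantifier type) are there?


Quantifier-type sequence: E E E A E E E  (A=forall, E=exists)
Group into maximal same-type runs:
  Ex3 | Ax1 | Ex3
Number of blocks = 3

3


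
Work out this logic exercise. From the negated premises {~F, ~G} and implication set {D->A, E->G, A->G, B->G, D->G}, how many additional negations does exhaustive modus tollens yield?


Initial negated facts: {~F, ~G}
Apply modus tollens to closure:
  ~G and E->G  =>  ~E
  ~G and A->G  =>  ~A
  ~G and B->G  =>  ~B
  ~G and D->G  =>  ~D
Final negated: {~A, ~B, ~D, ~E, ~F, ~G}
New negations: {~A, ~B, ~D, ~E}
Count = 4

4


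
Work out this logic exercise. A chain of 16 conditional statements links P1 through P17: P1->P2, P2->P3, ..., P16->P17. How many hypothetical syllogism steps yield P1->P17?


With 16 implications in a chain connecting 17 propositions:
P1->P2, P2->P3, ..., P16->P17
Steps needed = (number of implications) - 1 = 16 - 1 = 15

15


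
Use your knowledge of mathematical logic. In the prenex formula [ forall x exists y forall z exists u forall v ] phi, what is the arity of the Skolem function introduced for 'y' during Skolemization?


Quantifier prefix: forall x exists y forall z exists u forall v
'y' is existentially quantified at position 2.
Universal variables preceding it: x
Skolem function arity = 1

1


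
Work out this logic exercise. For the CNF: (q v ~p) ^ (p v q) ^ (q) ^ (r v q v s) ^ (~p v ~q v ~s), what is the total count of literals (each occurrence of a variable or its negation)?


Counting literals in each clause:
Clause 1: 2 literal(s)
Clause 2: 2 literal(s)
Clause 3: 1 literal(s)
Clause 4: 3 literal(s)
Clause 5: 3 literal(s)
Total = 11

11


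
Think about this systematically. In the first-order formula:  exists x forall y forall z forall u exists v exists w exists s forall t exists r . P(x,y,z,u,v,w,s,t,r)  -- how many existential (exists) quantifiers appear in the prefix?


Quantifier prefix: exists x forall y forall z forall u exists v exists w exists s forall t exists r
Mark each quantifier type:
  E U U U E E E U E
Universal count = 4, Existential count = 5
Asked for existential (exists) quantifiers: 5

5


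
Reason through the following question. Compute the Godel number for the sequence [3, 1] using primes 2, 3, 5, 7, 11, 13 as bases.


Encode each element as an exponent of the corresponding prime:
  2^3 = 8
  3^1 = 3
Product = 8 * 3 = 24

24


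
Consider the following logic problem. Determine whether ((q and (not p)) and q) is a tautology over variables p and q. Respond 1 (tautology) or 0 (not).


Check all 4 assignments:
p=0, q=0: 0
p=0, q=1: 1
p=1, q=0: 0
p=1, q=1: 0
Satisfying count = 1/4.
Tautology iff count = 4: no.

0


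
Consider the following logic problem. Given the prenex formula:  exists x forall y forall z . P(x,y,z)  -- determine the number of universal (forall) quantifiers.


Quantifier prefix: exists x forall y forall z
Mark each quantifier type:
  E U U
Universal count = 2, Existential count = 1
Asked for universal (forall) quantifiers: 2

2


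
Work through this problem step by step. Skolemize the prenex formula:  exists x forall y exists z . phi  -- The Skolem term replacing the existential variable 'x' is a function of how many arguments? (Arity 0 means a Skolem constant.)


Quantifier prefix: exists x forall y exists z
'x' is existentially quantified at position 1.
No universal quantifiers precede it.
Skolem function arity = 0 (a Skolem constant)

0


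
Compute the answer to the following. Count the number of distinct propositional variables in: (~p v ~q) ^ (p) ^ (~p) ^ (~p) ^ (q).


Identify each variable that appears in the formula.
Variables found: p, q
Count = 2

2


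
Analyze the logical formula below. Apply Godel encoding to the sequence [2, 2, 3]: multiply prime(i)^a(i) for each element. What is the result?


Encode each element as an exponent of the corresponding prime:
  2^2 = 4
  3^2 = 9
  5^3 = 125
Product = 4 * 9 * 125 = 4500

4500


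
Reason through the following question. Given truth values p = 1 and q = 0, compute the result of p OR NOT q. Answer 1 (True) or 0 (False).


p = 1, q = 0
Operation: p OR NOT q
Evaluate: 1 OR NOT 0 = 1

1


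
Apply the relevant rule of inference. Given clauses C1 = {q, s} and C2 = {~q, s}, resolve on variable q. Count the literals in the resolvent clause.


Remove q from C1 and ~q from C2.
C1 remainder: {s}
C2 remainder: {s}
Union (resolvent): {s}
Resolvent has 1 literal(s).

1


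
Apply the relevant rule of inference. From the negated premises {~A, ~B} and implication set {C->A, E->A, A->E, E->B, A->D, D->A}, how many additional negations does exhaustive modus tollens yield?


Initial negated facts: {~A, ~B}
Apply modus tollens to closure:
  ~A and C->A  =>  ~C
  ~A and E->A  =>  ~E
  ~A and D->A  =>  ~D
Final negated: {~A, ~B, ~C, ~D, ~E}
New negations: {~C, ~D, ~E}
Count = 3

3


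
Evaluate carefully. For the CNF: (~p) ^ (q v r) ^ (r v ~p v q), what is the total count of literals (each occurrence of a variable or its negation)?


Counting literals in each clause:
Clause 1: 1 literal(s)
Clause 2: 2 literal(s)
Clause 3: 3 literal(s)
Total = 6

6


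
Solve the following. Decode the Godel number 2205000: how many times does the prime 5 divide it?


Factorize 2205000 by dividing by 5 repeatedly.
Division steps: 5 divides 2205000 exactly 4 time(s).
Exponent of 5 = 4

4


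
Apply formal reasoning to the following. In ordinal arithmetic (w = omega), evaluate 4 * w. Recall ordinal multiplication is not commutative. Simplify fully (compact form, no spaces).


Compute 4 * w.
Ordinal * is associative and left-distributive over +, but NOT commutative; for finite n>1, n*w = w but w*n stays w*n.
For finite n>0, n * w = sup{n*k : k<w} = w. So 4 * w = w.
Result = w

w


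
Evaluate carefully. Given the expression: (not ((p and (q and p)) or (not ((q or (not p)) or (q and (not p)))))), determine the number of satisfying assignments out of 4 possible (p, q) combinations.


Check all 4 assignments:
p=0, q=0: 1
p=0, q=1: 1
p=1, q=0: 0
p=1, q=1: 0
Count of True = 2

2


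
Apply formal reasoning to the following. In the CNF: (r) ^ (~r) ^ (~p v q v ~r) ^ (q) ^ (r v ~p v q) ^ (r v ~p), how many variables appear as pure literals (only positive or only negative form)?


Check each variable for pure literal status:
p: pure negative
q: pure positive
r: mixed (not pure)
Pure literal count = 2

2


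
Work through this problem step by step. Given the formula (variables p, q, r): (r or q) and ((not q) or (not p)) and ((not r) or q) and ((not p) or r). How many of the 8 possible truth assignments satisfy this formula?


Evaluate all 8 assignments for p, q, r:
p=0, q=0, r=0: 0
p=0, q=0, r=1: 0
p=0, q=1, r=0: 1
p=0, q=1, r=1: 1
p=1, q=0, r=0: 0
p=1, q=0, r=1: 0
p=1, q=1, r=0: 0
p=1, q=1, r=1: 0
Satisfying count = 2

2


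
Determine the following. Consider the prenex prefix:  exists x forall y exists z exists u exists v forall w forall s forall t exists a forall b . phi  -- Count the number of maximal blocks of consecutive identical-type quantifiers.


Quantifier-type sequence: E A E E E A A A E A  (A=forall, E=exists)
Group into maximal same-type runs:
  Ex1 | Ax1 | Ex3 | Ax3 | Ex1 | Ax1
Number of blocks = 6

6


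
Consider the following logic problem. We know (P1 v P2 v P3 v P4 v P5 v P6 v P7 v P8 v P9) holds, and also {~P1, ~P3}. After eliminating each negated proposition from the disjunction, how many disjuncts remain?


Original disjuncts (9): P1, P2, P3, P4, P5, P6, P7, P8, P9
Negated (eliminate): ~P1, ~P3
Remaining disjuncts: P2, P4, P5, P6, P7, P8, P9
Count = 9 - 2 = 7

7


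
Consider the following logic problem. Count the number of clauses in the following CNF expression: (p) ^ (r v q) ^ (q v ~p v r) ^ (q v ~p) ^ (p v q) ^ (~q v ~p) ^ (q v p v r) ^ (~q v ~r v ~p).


A CNF formula is a conjunction of clauses.
Clauses are separated by ^.
Counting the conjuncts: 8 clauses.

8


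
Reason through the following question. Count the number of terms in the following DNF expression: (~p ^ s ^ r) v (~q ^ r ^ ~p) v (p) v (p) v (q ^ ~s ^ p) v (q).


A DNF formula is a disjunction of terms (conjunctions).
Terms are separated by v.
Counting the disjuncts: 6 terms.

6


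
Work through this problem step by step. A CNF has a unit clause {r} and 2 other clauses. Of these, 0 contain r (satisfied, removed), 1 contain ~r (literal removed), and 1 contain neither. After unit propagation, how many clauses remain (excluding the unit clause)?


Satisfied (removed): 0
Shortened (remain): 1
Unchanged (remain): 1
Remaining = 1 + 1 = 2

2


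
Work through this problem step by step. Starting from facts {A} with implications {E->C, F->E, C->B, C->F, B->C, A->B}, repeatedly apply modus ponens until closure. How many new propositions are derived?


Initial facts: {A}
Apply modus ponens to closure:
  A and A->B  =>  B
  B and B->C  =>  C
  C and C->F  =>  F
  F and F->E  =>  E
Final known: {A, B, C, E, F}
New propositions: {B, C, E, F}
Count = 4

4


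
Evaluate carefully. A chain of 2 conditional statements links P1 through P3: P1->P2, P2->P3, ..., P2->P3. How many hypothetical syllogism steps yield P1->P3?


With 2 implications in a chain connecting 3 propositions:
P1->P2, P2->P3, ..., P2->P3
Steps needed = (number of implications) - 1 = 2 - 1 = 1

1


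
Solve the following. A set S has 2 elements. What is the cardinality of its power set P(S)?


The power set of a set with n elements has 2^n elements.
|P(S)| = 2^2 = 4

4


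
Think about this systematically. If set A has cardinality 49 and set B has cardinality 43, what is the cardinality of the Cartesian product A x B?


The Cartesian product A x B contains all ordered pairs (a, b).
|A x B| = |A| * |B| = 49 * 43 = 2107

2107


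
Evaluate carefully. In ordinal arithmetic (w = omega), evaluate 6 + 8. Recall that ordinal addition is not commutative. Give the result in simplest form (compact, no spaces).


Compute 6 + 8.
Ordinal + is associative but NOT commutative; for finite n>0, n + w = w but w + n stays w+n.
Both operands finite; ordinal + agrees with natural +: 6 + 8 = 14.
Result = 14

14


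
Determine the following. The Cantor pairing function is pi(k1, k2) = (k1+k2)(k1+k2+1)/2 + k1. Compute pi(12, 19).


k1 + k2 = 31
(k1+k2)(k1+k2+1)/2 = 31 * 32 / 2 = 496
pi = 496 + 12 = 508

508


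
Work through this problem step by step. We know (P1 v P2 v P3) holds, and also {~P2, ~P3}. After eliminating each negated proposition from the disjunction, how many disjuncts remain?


Original disjuncts (3): P1, P2, P3
Negated (eliminate): ~P2, ~P3
Remaining disjuncts: P1
Count = 3 - 2 = 1

1


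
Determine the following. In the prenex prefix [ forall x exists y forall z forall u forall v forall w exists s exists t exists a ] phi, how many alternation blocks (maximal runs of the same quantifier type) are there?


Quantifier-type sequence: A E A A A A E E E  (A=forall, E=exists)
Group into maximal same-type runs:
  Ax1 | Ex1 | Ax4 | Ex3
Number of blocks = 4

4


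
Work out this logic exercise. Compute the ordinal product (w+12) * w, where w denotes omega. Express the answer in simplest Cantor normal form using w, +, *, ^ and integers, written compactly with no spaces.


Compute (w+12) * w.
Ordinal * is associative and left-distributive over +, but NOT commutative; for finite n>1, n*w = w but w*n stays w*n.
(w+12) * w = sup{(w+12)*k : k<w} = sup{w*k+12} = w^2 (the +12 tail is absorbed in the limit).
Result = w^2

w^2


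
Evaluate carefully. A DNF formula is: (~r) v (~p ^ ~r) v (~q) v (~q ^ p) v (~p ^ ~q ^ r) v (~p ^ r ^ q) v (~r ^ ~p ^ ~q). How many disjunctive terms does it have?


A DNF formula is a disjunction of terms (conjunctions).
Terms are separated by v.
Counting the disjuncts: 7 terms.

7


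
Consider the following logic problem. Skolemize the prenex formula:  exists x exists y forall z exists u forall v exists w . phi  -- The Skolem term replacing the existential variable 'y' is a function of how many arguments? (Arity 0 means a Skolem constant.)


Quantifier prefix: exists x exists y forall z exists u forall v exists w
'y' is existentially quantified at position 2.
No universal quantifiers precede it.
Skolem function arity = 0 (a Skolem constant)

0


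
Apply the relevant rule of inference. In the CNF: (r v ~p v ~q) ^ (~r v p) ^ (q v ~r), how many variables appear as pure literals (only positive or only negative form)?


Check each variable for pure literal status:
p: mixed (not pure)
q: mixed (not pure)
r: mixed (not pure)
Pure literal count = 0

0


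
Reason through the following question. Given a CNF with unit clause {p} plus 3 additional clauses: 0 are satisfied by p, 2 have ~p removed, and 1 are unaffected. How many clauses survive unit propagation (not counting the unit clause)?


Satisfied (removed): 0
Shortened (remain): 2
Unchanged (remain): 1
Remaining = 2 + 1 = 3

3


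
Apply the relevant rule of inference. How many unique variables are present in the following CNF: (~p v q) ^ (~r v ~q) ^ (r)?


Identify each variable that appears in the formula.
Variables found: p, q, r
Count = 3

3


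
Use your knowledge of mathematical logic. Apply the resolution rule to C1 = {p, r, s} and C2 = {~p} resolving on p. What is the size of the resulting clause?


Remove p from C1 and ~p from C2.
C1 remainder: {r, s}
C2 remainder: {}
Union (resolvent): {r, s}
Resolvent has 2 literal(s).

2


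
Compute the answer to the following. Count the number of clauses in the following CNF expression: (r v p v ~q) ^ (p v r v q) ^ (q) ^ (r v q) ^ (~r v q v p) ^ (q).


A CNF formula is a conjunction of clauses.
Clauses are separated by ^.
Counting the conjuncts: 6 clauses.

6


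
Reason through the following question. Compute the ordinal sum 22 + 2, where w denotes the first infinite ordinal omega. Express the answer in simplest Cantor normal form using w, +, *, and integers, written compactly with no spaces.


Compute 22 + 2.
Ordinal + is associative but NOT commutative; for finite n>0, n + w = w but w + n stays w+n.
Both operands finite; ordinal + agrees with natural +: 22 + 2 = 24.
Result = 24

24


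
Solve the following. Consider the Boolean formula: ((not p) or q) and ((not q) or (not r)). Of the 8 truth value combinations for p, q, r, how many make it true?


Evaluate all 8 assignments for p, q, r:
p=0, q=0, r=0: 1
p=0, q=0, r=1: 1
p=0, q=1, r=0: 1
p=0, q=1, r=1: 0
p=1, q=0, r=0: 0
p=1, q=0, r=1: 0
p=1, q=1, r=0: 1
p=1, q=1, r=1: 0
Satisfying count = 4

4


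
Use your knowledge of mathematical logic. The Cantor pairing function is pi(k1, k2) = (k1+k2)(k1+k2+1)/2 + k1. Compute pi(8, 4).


k1 + k2 = 12
(k1+k2)(k1+k2+1)/2 = 12 * 13 / 2 = 78
pi = 78 + 8 = 86

86


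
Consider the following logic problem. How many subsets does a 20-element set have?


The power set of a set with n elements has 2^n elements.
|P(S)| = 2^20 = 1048576

1048576


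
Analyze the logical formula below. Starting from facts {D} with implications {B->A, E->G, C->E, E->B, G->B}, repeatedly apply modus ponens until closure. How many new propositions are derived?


Initial facts: {D}
Apply modus ponens to closure:
  (no implication fires)
Final known: {D}
New propositions: {(none)}
Count = 0

0


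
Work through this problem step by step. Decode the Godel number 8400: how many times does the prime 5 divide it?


Factorize 8400 by dividing by 5 repeatedly.
Division steps: 5 divides 8400 exactly 2 time(s).
Exponent of 5 = 2

2


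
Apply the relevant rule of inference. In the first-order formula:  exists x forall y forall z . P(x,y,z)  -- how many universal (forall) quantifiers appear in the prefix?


Quantifier prefix: exists x forall y forall z
Mark each quantifier type:
  E U U
Universal count = 2, Existential count = 1
Asked for universal (forall) quantifiers: 2

2


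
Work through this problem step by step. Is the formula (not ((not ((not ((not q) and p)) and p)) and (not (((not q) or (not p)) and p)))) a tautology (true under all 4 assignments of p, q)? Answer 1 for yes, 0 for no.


Check all 4 assignments:
p=0, q=0: 0
p=0, q=1: 0
p=1, q=0: 1
p=1, q=1: 1
Satisfying count = 2/4.
Tautology iff count = 4: no.

0


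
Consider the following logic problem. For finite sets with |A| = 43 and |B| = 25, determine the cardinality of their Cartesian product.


The Cartesian product A x B contains all ordered pairs (a, b).
|A x B| = |A| * |B| = 43 * 25 = 1075

1075


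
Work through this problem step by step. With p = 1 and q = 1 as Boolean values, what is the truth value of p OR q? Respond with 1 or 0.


p = 1, q = 1
Operation: p OR q
Evaluate: 1 OR 1 = 1

1


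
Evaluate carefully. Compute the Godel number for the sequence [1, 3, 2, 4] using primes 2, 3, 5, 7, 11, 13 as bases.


Encode each element as an exponent of the corresponding prime:
  2^1 = 2
  3^3 = 27
  5^2 = 25
  7^4 = 2401
Product = 2 * 27 * 25 * 2401 = 3241350

3241350


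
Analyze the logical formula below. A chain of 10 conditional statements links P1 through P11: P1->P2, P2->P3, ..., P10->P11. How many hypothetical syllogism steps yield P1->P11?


With 10 implications in a chain connecting 11 propositions:
P1->P2, P2->P3, ..., P10->P11
Steps needed = (number of implications) - 1 = 10 - 1 = 9

9


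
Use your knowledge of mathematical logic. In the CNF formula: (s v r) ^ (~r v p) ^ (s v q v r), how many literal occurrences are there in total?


Counting literals in each clause:
Clause 1: 2 literal(s)
Clause 2: 2 literal(s)
Clause 3: 3 literal(s)
Total = 7

7


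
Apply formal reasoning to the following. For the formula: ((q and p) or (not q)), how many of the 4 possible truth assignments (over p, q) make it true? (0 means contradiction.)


Check all 4 assignments:
p=0, q=0: 1
p=0, q=1: 0
p=1, q=0: 1
p=1, q=1: 1
Count of True = 3

3


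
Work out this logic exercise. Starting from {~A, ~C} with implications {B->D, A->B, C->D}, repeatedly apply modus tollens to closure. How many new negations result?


Initial negated facts: {~A, ~C}
Apply modus tollens to closure:
  (no implication fires)
Final negated: {~A, ~C}
New negations: {(none)}
Count = 0

0


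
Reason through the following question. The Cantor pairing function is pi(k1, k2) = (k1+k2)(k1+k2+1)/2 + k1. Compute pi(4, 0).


k1 + k2 = 4
(k1+k2)(k1+k2+1)/2 = 4 * 5 / 2 = 10
pi = 10 + 4 = 14

14


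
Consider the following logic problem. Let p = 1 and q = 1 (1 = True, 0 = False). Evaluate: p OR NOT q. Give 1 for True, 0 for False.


p = 1, q = 1
Operation: p OR NOT q
Evaluate: 1 OR NOT 1 = 1

1


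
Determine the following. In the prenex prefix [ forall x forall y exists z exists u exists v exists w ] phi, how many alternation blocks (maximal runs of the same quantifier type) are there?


Quantifier-type sequence: A A E E E E  (A=forall, E=exists)
Group into maximal same-type runs:
  Ax2 | Ex4
Number of blocks = 2

2


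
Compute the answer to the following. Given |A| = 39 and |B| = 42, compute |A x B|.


The Cartesian product A x B contains all ordered pairs (a, b).
|A x B| = |A| * |B| = 39 * 42 = 1638

1638


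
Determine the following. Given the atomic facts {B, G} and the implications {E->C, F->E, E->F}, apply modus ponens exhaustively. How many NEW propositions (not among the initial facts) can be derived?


Initial facts: {B, G}
Apply modus ponens to closure:
  (no implication fires)
Final known: {B, G}
New propositions: {(none)}
Count = 0

0


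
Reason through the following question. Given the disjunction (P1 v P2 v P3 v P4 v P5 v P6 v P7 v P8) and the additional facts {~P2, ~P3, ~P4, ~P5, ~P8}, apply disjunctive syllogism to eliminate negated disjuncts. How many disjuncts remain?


Original disjuncts (8): P1, P2, P3, P4, P5, P6, P7, P8
Negated (eliminate): ~P2, ~P3, ~P4, ~P5, ~P8
Remaining disjuncts: P1, P6, P7
Count = 8 - 5 = 3

3
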